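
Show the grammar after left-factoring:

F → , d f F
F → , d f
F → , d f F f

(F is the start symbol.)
F → , d f F'
F' → F F''
F'' → ε
F'' → f
F' → ε

Left-factoring transforms A → αβ₁ | αβ₂ into A → αA' and A' → β₁ | β₂
(α is the longest common prefix among the alternatives). Repeat until
no nonterminal has two alternatives with a common prefix.

Round 1: F has alternatives sharing prefix ', d f'. Introduce F': F → , d f F'
  Add: F' → F
  Add: F' → ε
  Add: F' → F f

Round 2: F' has alternatives sharing prefix 'F'. Introduce F'': F' → F F''
  Add: F'' → ε
  Add: F'' → f

No remaining common prefixes — done.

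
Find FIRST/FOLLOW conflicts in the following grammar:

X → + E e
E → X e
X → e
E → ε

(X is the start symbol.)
Nullable non-terminals: E.
FIRST sets used below: FIRST(X) = { '+', 'e' }

E: nullable alternative(s) E → ε; FOLLOW(E) = { 'e' }
  E → X e: FIRST \ {ε} = { '+', 'e' } — overlaps FOLLOW(E) on { 'e' }: CONFLICT
  E → ε: FIRST \ {ε} = { } — this is the only nullable alternative, skip

X has no nullable alternative, so no FIRST/FOLLOW check is needed there.

So the grammar has 1 FIRST/FOLLOW conflict (marked CONFLICT above).

Answer: Yes. E → X e with FOLLOW(E) on { 'e' }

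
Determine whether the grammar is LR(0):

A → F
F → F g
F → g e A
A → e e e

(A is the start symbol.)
Augment with A' → A and build the canonical LR(0) collection (I0 = CLOSURE({[A' → . A]}), then GOTO on every symbol after a dot until no new states appear). It has 10 states:
  I0: { [A → . F], [A → . e e e], [A' → . A], [F → . F g], [F → . g e A] }  — shift
  I1: { [A' → A .] }  — accept
  I2: { [A → F .], [F → F . g] }  — shift, reduce
  I3: { [A → e . e e] }  — shift
  I4: { [F → g . e A] }  — shift
  I5: { [A → . F], [A → . e e e], [F → . F g], [F → . g e A], [F → g e . A] }  — shift
  I6: { [F → g e A .] }  — reduce
  I7: { [A → e e . e] }  — shift
  I8: { [A → e e e .] }  — reduce
  I9: { [F → F g .] }  — reduce

Conflict in state I2:
  Shift-reduce conflict between [A → F .] and [F → F . g]
So the grammar is NOT LR(0).

Answer: No. Shift-reduce conflict between [A → F .] and [F → F . g]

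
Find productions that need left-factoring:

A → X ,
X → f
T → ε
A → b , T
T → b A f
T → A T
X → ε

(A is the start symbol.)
Left-factoring is needed when two productions for the same non-terminal
share a common prefix on the right-hand side.

Productions for A:
  A → X ,
  A → b , T
Productions for X:
  X → f
  X → ε
Productions for T:
  T → ε
  T → b A f
  T → A T

No common prefixes found.

Answer: No, left-factoring is not needed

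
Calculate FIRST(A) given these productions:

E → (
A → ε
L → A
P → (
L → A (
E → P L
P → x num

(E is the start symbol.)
From A → ε:
  - ε-production, so ε ∈ FIRST(A)

Collecting: FIRST(A) = { ε }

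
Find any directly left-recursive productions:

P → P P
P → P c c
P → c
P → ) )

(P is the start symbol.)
P → P P: LEFT RECURSIVE (starts with P)
P → P c c: LEFT RECURSIVE (starts with P)
P → c: starts with c
P → ) ): starts with ')'

The grammar has direct left recursion on: P.

Answer: Yes, P is left-recursive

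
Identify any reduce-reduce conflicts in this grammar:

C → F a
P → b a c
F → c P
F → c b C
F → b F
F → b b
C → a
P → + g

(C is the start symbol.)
No reduce-reduce conflicts

A reduce-reduce conflict occurs when an LR(0) state has two complete items [A → α .] and [B → β .] — both call for a reduction, and with no lookahead the parser cannot choose between them.

Augment with C' → C and build the canonical LR(0) collection (I0 = CLOSURE({[C' → . C]}), then GOTO on every symbol after a dot until no new states appear). It has 16 states:
  I0: { [C → . F a], [C → . a], [C' → . C], [F → . b F], [F → . b b], [F → . c P], [F → . c b C] }  — shift
  I1: { [C' → C .] }  — accept
  I2: { [C → F . a] }  — shift
  I3: { [C → a .] }  — reduce
  I4: { [F → . b F], [F → . b b], [F → . c P], [F → . c b C], [F → b . F], [F → b . b] }  — shift
  I5: { [F → c . P], [F → c . b C], [P → . + g], [P → . b a c] }  — shift
  I6: { [P → + . g] }  — shift
  I7: { [F → c P .] }  — reduce
  I8: { [C → . F a], [C → . a], [F → . b F], [F → . b b], [F → . c P], [F → . c b C], [F → c b . C], [P → b . a c] }  — shift
  I9: { [F → c b C .] }  — reduce
  I10: { [C → a .], [P → b a . c] }  — shift, reduce
  I11: { [P → b a c .] }  — reduce
  I12: { [P → + g .] }  — reduce
  I13: { [F → b F .] }  — reduce
  I14: { [F → . b F], [F → . b b], [F → . c P], [F → . c b C], [F → b . F], [F → b . b], [F → b b .] }  — shift, reduce
  I15: { [C → F a .] }  — reduce

No state contains more than one complete item.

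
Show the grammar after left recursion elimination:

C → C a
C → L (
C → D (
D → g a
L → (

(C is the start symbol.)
C is directly left-recursive. The standard transformation for
  A → A α₁ | ... | A α_m | β₁ | ... | β_n
is
  A  → β₁ A' | ... | β_n A'
  A' → α₁ A' | ... | α_m A' | ε

C → L ( becomes C → L ( C'
C → D ( becomes C → D ( C'
C → C a becomes C' → a C'
Add C' → ε

Productions for other non-terminals are unchanged:
  D → g a
  L → (

Resulting grammar:
C → L ( C'
C → D ( C'
C' → a C'
C' → ε
D → g a
L → (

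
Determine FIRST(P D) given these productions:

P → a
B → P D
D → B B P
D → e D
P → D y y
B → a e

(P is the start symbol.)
FIRST sets of the non-terminals involved (from the grammar, by fixed-point iteration):
  FIRST(P) = { 'a', 'e' }

To compute FIRST(P D), process the symbols left to right:
Symbol P is a non-terminal. Add FIRST(P) \ {ε} = { 'a', 'e' }
P is not nullable (ε ∉ FIRST(P)), so stop here.
FIRST(P D) = { 'a', 'e' }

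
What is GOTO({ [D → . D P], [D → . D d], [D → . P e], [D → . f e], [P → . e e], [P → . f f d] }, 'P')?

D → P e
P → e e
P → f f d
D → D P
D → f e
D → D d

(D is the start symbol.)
{ [D → P . e] }

GOTO(I, 'P') = CLOSURE({ [A → αX.β] : [A → α.Xβ] ∈ I, X = 'P' })

Items with dot before 'P', with the dot advanced:
  [D → . P e] → [D → P . e]
Closure adds nothing (no advanced item has the dot before a non-terminal).

GOTO = { [D → P . e] }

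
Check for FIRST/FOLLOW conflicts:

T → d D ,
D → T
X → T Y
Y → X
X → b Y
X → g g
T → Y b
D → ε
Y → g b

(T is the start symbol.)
Nullable non-terminals: D.
FIRST sets used below: FIRST(T) = { 'b', 'd', 'g' }

D: nullable alternative(s) D → ε; FOLLOW(D) = { ',' }
  D → T: FIRST \ {ε} = { 'b', 'd', 'g' } — disjoint from FOLLOW(D)
  D → ε: FIRST \ {ε} = { } — this is the only nullable alternative, skip

T, X, Y have no nullable alternative, so no FIRST/FOLLOW check is needed there.

No FIRST/FOLLOW conflicts found.

Answer: No FIRST/FOLLOW conflicts.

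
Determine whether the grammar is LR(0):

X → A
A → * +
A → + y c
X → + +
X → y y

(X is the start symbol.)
Yes, the grammar is LR(0)

Augment with X' → X and build the canonical LR(0) collection (I0 = CLOSURE({[X' → . X]}), then GOTO on every symbol after a dot until no new states appear). It has 11 states:
  I0: { [A → . * +], [A → . + y c], [X → . + +], [X → . A], [X → . y y], [X' → . X] }  — shift
  I1: { [A → * . +] }  — shift
  I2: { [A → + . y c], [X → + . +] }  — shift
  I3: { [X → A .] }  — reduce
  I4: { [X' → X .] }  — accept
  I5: { [X → y . y] }  — shift
  I6: { [X → y y .] }  — reduce
  I7: { [X → + + .] }  — reduce
  I8: { [A → + y . c] }  — shift
  I9: { [A → + y c .] }  — reduce
  I10: { [A → * + .] }  — reduce

Every state is either a pure shift/goto state or contains exactly one complete item and nothing to shift — no conflicts. The grammar is LR(0).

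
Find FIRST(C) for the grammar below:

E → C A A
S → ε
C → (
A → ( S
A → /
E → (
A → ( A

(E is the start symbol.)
{ '(' }

To compute FIRST(C), examine every production with C on the left-hand side, reading each right-hand side left to right until a non-nullable symbol is reached.

From C → (:
  - '(' is a terminal: add '(' and stop

Collecting: FIRST(C) = { '(' }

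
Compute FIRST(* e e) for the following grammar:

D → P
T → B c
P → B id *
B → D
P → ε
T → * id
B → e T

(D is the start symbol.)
{ '*' }

To compute FIRST(* e e), process the symbols left to right:
Symbol * is a terminal. Add '*' and stop.
FIRST(* e e) = { '*' }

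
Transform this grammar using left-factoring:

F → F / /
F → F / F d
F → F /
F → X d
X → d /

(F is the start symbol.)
F → F / F'
F' → /
F' → F d
F' → ε
F → X d
X → d /

Left-factoring transforms A → αβ₁ | αβ₂ into A → αA' and A' → β₁ | β₂
(α is the longest common prefix among the alternatives). Repeat until
no nonterminal has two alternatives with a common prefix.

Round 1: F has alternatives sharing prefix 'F /'. Introduce F': F → F / F'
  Add: F' → /
  Add: F' → F d
  Add: F' → ε

No remaining common prefixes — done.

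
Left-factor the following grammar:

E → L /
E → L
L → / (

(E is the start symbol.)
E → L E'
E' → /
E' → ε
L → / (

Left-factoring transforms A → αβ₁ | αβ₂ into A → αA' and A' → β₁ | β₂
(α is the longest common prefix among the alternatives). Repeat until
no nonterminal has two alternatives with a common prefix.

Round 1: E has alternatives sharing prefix 'L'. Introduce E': E → L E'
  Add: E' → /
  Add: E' → ε

No remaining common prefixes — done.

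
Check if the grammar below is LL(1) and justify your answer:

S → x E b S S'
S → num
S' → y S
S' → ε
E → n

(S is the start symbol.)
No. Predict set conflict for S': { 'y' }

A grammar is LL(1) if for each non-terminal N with multiple productions, the predict sets of those productions are pairwise disjoint, where PREDICT(N → α) = (FIRST(α) \ {ε}) ∪ (FOLLOW(N) if α ⇒* ε).

Relevant sets:
  FOLLOW(S') = { $, 'y' }

For S:
  PREDICT(S → x E b S S') = { 'x' }
  PREDICT(S → num) = { 'num' }
For S':
  PREDICT(S' → y S) = { 'y' }
  PREDICT(S' → ε) = { $, 'y' }
E has a single production, so nothing to check there.

Conflict found: Predict set conflict for S': { 'y' }
The grammar is NOT LL(1).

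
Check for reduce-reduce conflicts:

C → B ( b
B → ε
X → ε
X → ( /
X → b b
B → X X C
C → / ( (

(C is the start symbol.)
A reduce-reduce conflict occurs when an LR(0) state has two complete items [A → α .] and [B → β .] — both call for a reduction, and with no lookahead the parser cannot choose between them.

Augment with C' → C and build the canonical LR(0) collection (I0 = CLOSURE({[C' → . C]}), then GOTO on every symbol after a dot until no new states appear). It has 15 states:
  I0: { [B → . X X C], [B → .], [C → . / ( (], [C → . B ( b], [C' → . C], [X → . ( /], [X → . b b], [X → .] }  — shift, 2 reduces
  I1: { [X → ( . /] }  — shift
  I2: { [C → / . ( (] }  — shift
  I3: { [C → B . ( b] }  — shift
  I4: { [C' → C .] }  — accept
  I5: { [B → X . X C], [X → . ( /], [X → . b b], [X → .] }  — shift, reduce
  I6: { [X → b . b] }  — shift
  I7: { [X → b b .] }  — reduce
  I8: { [B → . X X C], [B → .], [B → X X . C], [C → . / ( (], [C → . B ( b], [X → . ( /], [X → . b b], [X → .] }  — shift, 2 reduces
  I9: { [B → X X C .] }  — reduce
  I10: { [C → B ( . b] }  — shift
  I11: { [C → B ( b .] }  — reduce
  I12: { [C → / ( . (] }  — shift
  I13: { [C → / ( ( .] }  — reduce
  I14: { [X → ( / .] }  — reduce

I0 contains complete items [B → .], [X → .] — reduce-reduce conflict.
I8 contains complete items [B → .], [X → .] — reduce-reduce conflict.

Answer: Yes — I0: [B → .] vs [X → .]; I8: [B → .] vs [X → .]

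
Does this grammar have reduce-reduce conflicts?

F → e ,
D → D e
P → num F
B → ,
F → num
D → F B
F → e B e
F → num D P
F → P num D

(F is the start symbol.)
Yes — I13: [B → , .] vs [F → e , .]

A reduce-reduce conflict occurs when an LR(0) state has two complete items [A → α .] and [B → β .] — both call for a reduction, and with no lookahead the parser cannot choose between them.

Augment with F' → F and build the canonical LR(0) collection (I0 = CLOSURE({[F' → . F]}), then GOTO on every symbol after a dot until no new states appear). It has 19 states:
  I0: { [F → . P num D], [F → . e ,], [F → . e B e], [F → . num D P], [F → . num], [F' → . F], [P → . num F] }  — shift
  I1: { [F' → F .] }  — accept
  I2: { [F → P . num D] }  — shift
  I3: { [B → . ,], [F → e . ,], [F → e . B e] }  — shift
  I4: { [D → . D e], [D → . F B], [F → . P num D], [F → . e ,], [F → . e B e], [F → . num D P], [F → . num], [F → num . D P], [F → num .], [P → . num F], [P → num . F] }  — shift, reduce
  I5: { [D → D . e], [F → num D . P], [P → . num F] }  — shift
  I6: { [B → . ,], [D → F . B], [P → num F .] }  — shift, reduce
  I7: { [B → , .] }  — reduce
  I8: { [D → F B .] }  — reduce
  I9: { [F → num D P .] }  — reduce
  I10: { [D → D e .] }  — reduce
  I11: { [F → . P num D], [F → . e ,], [F → . e B e], [F → . num D P], [F → . num], [P → . num F], [P → num . F] }  — shift
  I12: { [P → num F .] }  — reduce
  I13: { [B → , .], [F → e , .] }  — 2 reduces
  I14: { [F → e B . e] }  — shift
  I15: { [F → e B e .] }  — reduce
  I16: { [D → . D e], [D → . F B], [F → . P num D], [F → . e ,], [F → . e B e], [F → . num D P], [F → . num], [F → P num . D], [P → . num F] }  — shift
  I17: { [D → D . e], [F → P num D .] }  — shift, reduce
  I18: { [B → . ,], [D → F . B] }  — shift

I13 contains complete items [B → , .], [F → e , .] — reduce-reduce conflict.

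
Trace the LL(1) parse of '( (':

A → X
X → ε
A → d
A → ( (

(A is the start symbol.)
LL(1) parsing maintains a stack (initially the start symbol over $) and the input. At each step: if the stack top is a terminal, match it against the current input token; if it is a non-terminal N, replace it with the RHS of M[N, lookahead] (the unique production whose predict set contains the lookahead).

Stack is shown with the top on the left.

Stack  Input  Action
--------------------
A $    ( ( $  output A → ( (
( ( $  ( ( $  match '('
( $    ( $    match '('
$      $      accept

The string is accepted.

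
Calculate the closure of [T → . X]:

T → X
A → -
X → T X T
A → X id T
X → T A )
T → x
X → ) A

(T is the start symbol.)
{ [T → . X], [T → . x], [X → . ) A], [X → . T A )], [X → . T X T] }

To compute CLOSURE, for each item [A → α.Bβ] where B is a non-terminal, add [B → .γ] for all productions B → γ; repeat for the newly added items until nothing changes.

Start with: [T → . X]
  [T → . X] has the dot before X: add [X → . T X T], [X → . T A )], [X → . ) A]
  [X → . T X T] has the dot before T: add [T → . x]
No further items can be added.

CLOSURE = { [T → . X], [T → . x], [X → . ) A], [X → . T A )], [X → . T X T] }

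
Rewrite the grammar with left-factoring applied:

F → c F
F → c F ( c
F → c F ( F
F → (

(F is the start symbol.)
F → c F F'
F' → ε
F' → ( F''
F'' → c
F'' → F
F → (

Left-factoring transforms A → αβ₁ | αβ₂ into A → αA' and A' → β₁ | β₂
(α is the longest common prefix among the alternatives). Repeat until
no nonterminal has two alternatives with a common prefix.

Round 1: F has alternatives sharing prefix 'c F'. Introduce F': F → c F F'
  Add: F' → ε
  Add: F' → ( c
  Add: F' → ( F

Round 2: F' has alternatives sharing prefix '('. Introduce F'': F' → ( F''
  Add: F'' → c
  Add: F'' → F

No remaining common prefixes — done.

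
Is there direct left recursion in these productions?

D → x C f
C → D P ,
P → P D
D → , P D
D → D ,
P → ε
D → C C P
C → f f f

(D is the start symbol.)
D → x C f: starts with x
C → D P ,: starts with D
P → P D: LEFT RECURSIVE (starts with P)
D → , P D: starts with ','
D → D ,: LEFT RECURSIVE (starts with D)
P → ε: starts with ε
D → C C P: starts with C
C → f f f: starts with f

The grammar has direct left recursion on: P, D.

Answer: Yes, P, D are left-recursive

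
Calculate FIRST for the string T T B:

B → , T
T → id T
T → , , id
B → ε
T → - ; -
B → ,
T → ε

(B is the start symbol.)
FIRST sets of the non-terminals involved (from the grammar, by fixed-point iteration):
  FIRST(T) = { ',', '-', 'id', ε }
  FIRST(B) = { ',', ε }

To compute FIRST(T T B), process the symbols left to right:
Symbol T is a non-terminal. Add FIRST(T) \ {ε} = { ',', '-', 'id' }
T is nullable (ε ∈ FIRST(T)), continue to the next symbol.
Symbol T is a non-terminal. Add FIRST(T) \ {ε} = { ',', '-', 'id' }
T is nullable (ε ∈ FIRST(T)), continue to the next symbol.
Symbol B is a non-terminal. Add FIRST(B) \ {ε} = { ',' }
B is nullable (ε ∈ FIRST(B)), continue to the next symbol.
All symbols are nullable, so ε is in the result.
FIRST(T T B) = { ',', '-', 'id', ε }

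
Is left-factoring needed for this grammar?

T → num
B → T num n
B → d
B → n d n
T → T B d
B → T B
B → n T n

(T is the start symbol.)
Yes, B has productions with common prefix 'T'; B has productions with common prefix 'n'

Left-factoring is needed when two productions for the same non-terminal
share a common prefix on the right-hand side.

Productions for T:
  T → num
  T → T B d
Productions for B:
  B → T num n
  B → d
  B → n d n
  B → T B
  B → n T n

Found common prefix 'T' in productions for B
Found common prefix 'n' in productions for B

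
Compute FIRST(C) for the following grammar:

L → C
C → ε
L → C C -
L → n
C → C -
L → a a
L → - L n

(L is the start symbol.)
{ '-', ε }

To compute FIRST(C), examine every production with C on the left-hand side, reading each right-hand side left to right until a non-nullable symbol is reached.

From C → ε:
  - ε-production, so ε ∈ FIRST(C)
From C → C -:
  - C is the symbol being defined: contributes nothing new
    C is nullable, so continue to the next symbol
  - '-' is a terminal: add '-' and stop

Collecting: FIRST(C) = { '-', ε }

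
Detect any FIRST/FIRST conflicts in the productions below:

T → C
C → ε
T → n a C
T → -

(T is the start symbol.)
A FIRST/FIRST conflict occurs when two productions N → α and N → β for the same non-terminal have FIRST(α) ∩ FIRST(β) ≠ ∅ (with ε ∈ FIRST of a nullable right-hand side, so two nullable alternatives also conflict).

FIRST sets of the non-terminals at (or reachable through a nullable prefix from) the front of some alternative:
  FIRST(C) = { ε }

Productions for T:
  T → C: FIRST = { ε }
  T → n a C: FIRST = { 'n' }
  T → -: FIRST = { '-' }
C has only one production, so no FIRST/FIRST conflict is possible there.

All alternatives of each non-terminal have pairwise disjoint FIRST sets.

Answer: No FIRST/FIRST conflicts.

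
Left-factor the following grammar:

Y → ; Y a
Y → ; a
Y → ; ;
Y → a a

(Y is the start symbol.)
Y → ; Y'
Y' → Y a
Y' → a
Y' → ;
Y → a a

Left-factoring transforms A → αβ₁ | αβ₂ into A → αA' and A' → β₁ | β₂
(α is the longest common prefix among the alternatives). Repeat until
no nonterminal has two alternatives with a common prefix.

Round 1: Y has alternatives sharing prefix ';'. Introduce Y': Y → ; Y'
  Add: Y' → Y a
  Add: Y' → a
  Add: Y' → ;

No remaining common prefixes — done.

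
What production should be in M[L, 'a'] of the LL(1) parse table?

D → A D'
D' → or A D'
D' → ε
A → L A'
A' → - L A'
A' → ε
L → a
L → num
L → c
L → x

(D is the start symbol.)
L → a

To find M[L, 'a'], we find productions for L where 'a' is in the predict set (PREDICT(N → α) = (FIRST(α) \ {ε}) ∪ (FOLLOW(N) if α ⇒* ε)).

L → a: PREDICT = { 'a' }
  'a' is in predict set, so this production goes in M[L, 'a']
L → num: PREDICT = { 'num' }
L → c: PREDICT = { 'c' }
L → x: PREDICT = { 'x' }

M[L, 'a'] = L → a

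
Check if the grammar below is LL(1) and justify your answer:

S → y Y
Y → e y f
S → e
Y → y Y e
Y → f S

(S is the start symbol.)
Yes, the grammar is LL(1).

A grammar is LL(1) if for each non-terminal N with multiple productions, the predict sets of those productions are pairwise disjoint, where PREDICT(N → α) = (FIRST(α) \ {ε}) ∪ (FOLLOW(N) if α ⇒* ε).

For S:
  PREDICT(S → y Y) = { 'y' }
  PREDICT(S → e) = { 'e' }
For Y:
  PREDICT(Y → e y f) = { 'e' }
  PREDICT(Y → y Y e) = { 'y' }
  PREDICT(Y → f S) = { 'f' }

All predict sets are disjoint. The grammar IS LL(1).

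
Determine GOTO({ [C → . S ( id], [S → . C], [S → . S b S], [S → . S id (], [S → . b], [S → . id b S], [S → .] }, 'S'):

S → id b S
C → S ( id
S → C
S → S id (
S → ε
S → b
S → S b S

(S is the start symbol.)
{ [C → S . ( id], [S → S . b S], [S → S . id (] }

GOTO(I, 'S') = CLOSURE({ [A → αX.β] : [A → α.Xβ] ∈ I, X = 'S' })

Items with dot before 'S', with the dot advanced:
  [C → . S ( id] → [C → S . ( id]
  [S → . S b S] → [S → S . b S]
  [S → . S id (] → [S → S . id (]
Closure adds nothing (no advanced item has the dot before a non-terminal).

GOTO = { [C → S . ( id], [S → S . b S], [S → S . id (] }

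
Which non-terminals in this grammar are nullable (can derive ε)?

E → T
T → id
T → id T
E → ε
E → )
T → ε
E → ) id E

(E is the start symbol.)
{ 'E', 'T' }

A non-terminal is nullable if it can derive ε (the empty string): either it has an ε-production, or it has a production whose right-hand side consists entirely of nullable non-terminals.

ε-productions: E → ε, T → ε
So E, T are immediately nullable.
Every non-terminal is now nullable.
Nullable = { 'E', 'T' }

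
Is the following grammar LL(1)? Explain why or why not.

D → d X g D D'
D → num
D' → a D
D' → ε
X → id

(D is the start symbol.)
A grammar is LL(1) if for each non-terminal N with multiple productions, the predict sets of those productions are pairwise disjoint, where PREDICT(N → α) = (FIRST(α) \ {ε}) ∪ (FOLLOW(N) if α ⇒* ε).

Relevant sets:
  FOLLOW(D') = { $, 'a' }

For D:
  PREDICT(D → d X g D D') = { 'd' }
  PREDICT(D → num) = { 'num' }
For D':
  PREDICT(D' → a D) = { 'a' }
  PREDICT(D' → ε) = { $, 'a' }
X has a single production, so nothing to check there.

Conflict found: Predict set conflict for D': { 'a' }
The grammar is NOT LL(1).

Answer: No. Predict set conflict for D': { 'a' }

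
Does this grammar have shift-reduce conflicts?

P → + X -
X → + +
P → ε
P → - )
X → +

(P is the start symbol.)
Yes — I0: [P → .] vs [P → . + X -]; I5: [X → + .] vs [X → + . +]

A shift-reduce conflict occurs when an LR(0) state has both:
  - a complete (reduce) item [A → α .] (dot at the end), and
  - a shift item [B → β . c γ] (dot before a terminal).

Augment with P' → P and build the canonical LR(0) collection (I0 = CLOSURE({[P' → . P]}), then GOTO on every symbol after a dot until no new states appear). It has 9 states:
  I0: { [P → . + X -], [P → . - )], [P → .], [P' → . P] }  — shift, reduce
  I1: { [P → + . X -], [X → . + +], [X → . +] }  — shift
  I2: { [P → - . )] }  — shift
  I3: { [P' → P .] }  — accept
  I4: { [P → - ) .] }  — reduce
  I5: { [X → + . +], [X → + .] }  — shift, reduce
  I6: { [P → + X . -] }  — shift
  I7: { [P → + X - .] }  — reduce
  I8: { [X → + + .] }  — reduce

I0 contains reduce item [P → .] and shift items [P → . + X -], [P → . - )] — shift-reduce conflict.
I5 contains reduce item [X → + .] and shift item [X → + . +] — shift-reduce conflict.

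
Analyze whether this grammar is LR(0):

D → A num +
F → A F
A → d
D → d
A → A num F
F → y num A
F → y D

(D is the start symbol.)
No. Reduce-reduce conflict: [A → d .] and [D → d .]

A grammar is LR(0) if no state in the canonical LR(0) collection has:
  - both a shift item (dot before a terminal) and a complete item (shift-reduce conflict), or
  - two or more complete items (reduce-reduce conflict; the accept item [D' → D .] counts as a complete item here).

Augment with D' → D and build the canonical LR(0) collection (I0 = CLOSURE({[D' → . D]}), then GOTO on every symbol after a dot until no new states appear). It has 15 states:
  I0: { [A → . A num F], [A → . d], [D → . A num +], [D → . d], [D' → . D] }  — shift
  I1: { [A → A . num F], [D → A . num +] }  — shift
  I2: { [D' → D .] }  — accept
  I3: { [A → d .], [D → d .] }  — 2 reduces
  I4: { [A → . A num F], [A → . d], [A → A num . F], [D → A num . +], [F → . A F], [F → . y D], [F → . y num A] }  — shift
  I5: { [D → A num + .] }  — reduce
  I6: { [A → . A num F], [A → . d], [A → A . num F], [F → . A F], [F → . y D], [F → . y num A], [F → A . F] }  — shift
  I7: { [A → A num F .] }  — reduce
  I8: { [A → d .] }  — reduce
  I9: { [A → . A num F], [A → . d], [D → . A num +], [D → . d], [F → y . D], [F → y . num A] }  — shift
  I10: { [F → y D .] }  — reduce
  I11: { [A → . A num F], [A → . d], [F → y num . A] }  — shift
  I12: { [A → A . num F], [F → y num A .] }  — shift, reduce
  I13: { [A → . A num F], [A → . d], [A → A num . F], [F → . A F], [F → . y D], [F → . y num A] }  — shift
  I14: { [F → A F .] }  — reduce

Conflict in state I3:
  Reduce-reduce conflict: [A → d .] and [D → d .]
So the grammar is NOT LR(0).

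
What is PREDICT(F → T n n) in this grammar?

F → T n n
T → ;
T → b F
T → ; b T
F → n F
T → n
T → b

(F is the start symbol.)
{ ';', 'b', 'n' }

PREDICT(F → T n n) = (FIRST(RHS) \ {ε}) ∪ (FOLLOW(F) if ε ∈ FIRST(RHS), i.e. RHS ⇒* ε)
FIRST(T) = { ';', 'b', 'n' }
FIRST(T n n) = { ';', 'b', 'n' }
ε ∉ FIRST(T n n), so FOLLOW(F) is not added.
PREDICT(F → T n n) = { ';', 'b', 'n' }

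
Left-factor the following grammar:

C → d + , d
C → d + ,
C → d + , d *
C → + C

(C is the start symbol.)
C → d + , C'
C' → d C''
C'' → ε
C'' → *
C' → ε
C → + C

Left-factoring transforms A → αβ₁ | αβ₂ into A → αA' and A' → β₁ | β₂
(α is the longest common prefix among the alternatives). Repeat until
no nonterminal has two alternatives with a common prefix.

Round 1: C has alternatives sharing prefix 'd + ,'. Introduce C': C → d + , C'
  Add: C' → d
  Add: C' → ε
  Add: C' → d *

Round 2: C' has alternatives sharing prefix 'd'. Introduce C'': C' → d C''
  Add: C'' → ε
  Add: C'' → *

No remaining common prefixes — done.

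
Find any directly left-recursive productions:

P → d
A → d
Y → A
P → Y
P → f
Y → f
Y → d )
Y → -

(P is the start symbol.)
No direct left recursion

P → d: starts with d
A → d: starts with d
Y → A: starts with A
P → Y: starts with Y
P → f: starts with f
Y → f: starts with f
Y → d ): starts with d
Y → -: starts with '-'

No direct left recursion found.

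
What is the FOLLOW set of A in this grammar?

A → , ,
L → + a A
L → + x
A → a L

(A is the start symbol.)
{ $ }

To compute FOLLOW(A), find every occurrence of A on a right-hand side N → α A β: add FIRST(β) \ {ε}, and if β is empty or nullable also add FOLLOW(N). Iterate to a fixed point.

A is the start symbol, so $ ∈ FOLLOW(A).
In L → + a A: A is at the end, add FOLLOW(L)

The FOLLOW sets referred to above (computed the same way, to a fixed point):
  FOLLOW(L) = { $ }

Taking the union: FOLLOW(A) = { $ }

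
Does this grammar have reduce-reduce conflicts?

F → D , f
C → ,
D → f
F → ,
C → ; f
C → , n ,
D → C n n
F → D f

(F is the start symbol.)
Augment with F' → F and build the canonical LR(0) collection (I0 = CLOSURE({[F' → . F]}), then GOTO on every symbol after a dot until no new states appear). It has 15 states:
  I0: { [C → . , n ,], [C → . ,], [C → . ; f], [D → . C n n], [D → . f], [F → . ,], [F → . D , f], [F → . D f], [F' → . F] }  — shift
  I1: { [C → , . n ,], [C → , .], [F → , .] }  — shift, 2 reduces
  I2: { [C → ; . f] }  — shift
  I3: { [D → C . n n] }  — shift
  I4: { [F → D . , f], [F → D . f] }  — shift
  I5: { [F' → F .] }  — accept
  I6: { [D → f .] }  — reduce
  I7: { [F → D , . f] }  — shift
  I8: { [F → D f .] }  — reduce
  I9: { [F → D , f .] }  — reduce
  I10: { [D → C n . n] }  — shift
  I11: { [D → C n n .] }  — reduce
  I12: { [C → ; f .] }  — reduce
  I13: { [C → , n . ,] }  — shift
  I14: { [C → , n , .] }  — reduce

I1 contains complete items [C → , .], [F → , .] — reduce-reduce conflict.

Answer: Yes — I1: [C → , .] vs [F → , .]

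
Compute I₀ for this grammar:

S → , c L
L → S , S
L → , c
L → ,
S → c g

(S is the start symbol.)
{ [S → . , c L], [S → . c g], [S' → . S] }

First, augment the grammar with S' → S
I₀ = CLOSURE({ [S' → . S] }):
  [S' → . S] has the dot before S: add [S → . , c L], [S → . c g]
No further items can be added.

I₀ = { [S → . , c L], [S → . c g], [S' → . S] }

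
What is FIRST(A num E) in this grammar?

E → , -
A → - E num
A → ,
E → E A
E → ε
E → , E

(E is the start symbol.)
FIRST sets of the non-terminals involved (from the grammar, by fixed-point iteration):
  FIRST(A) = { ',', '-' }

To compute FIRST(A num E), process the symbols left to right:
Symbol A is a non-terminal. Add FIRST(A) \ {ε} = { ',', '-' }
A is not nullable (ε ∉ FIRST(A)), so stop here.
FIRST(A num E) = { ',', '-' }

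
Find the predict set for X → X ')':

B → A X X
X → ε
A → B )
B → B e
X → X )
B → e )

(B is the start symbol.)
PREDICT(X → X ')') = (FIRST(RHS) \ {ε}) ∪ (FOLLOW(X) if ε ∈ FIRST(RHS), i.e. RHS ⇒* ε)
FIRST(X) = { ')', ε }
FIRST(X ')') = { ')' }
ε ∉ FIRST(X ')'), so FOLLOW(X) is not added.
PREDICT(X → X ')') = { ')' }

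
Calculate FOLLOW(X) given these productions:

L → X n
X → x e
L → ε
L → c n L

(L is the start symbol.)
To compute FOLLOW(X), find every occurrence of X on a right-hand side N → α X β: add FIRST(β) \ {ε}, and if β is empty or nullable also add FOLLOW(N). Iterate to a fixed point.

In L → X n: X is followed by n, add FIRST(n) \ {ε} = { 'n' }

Taking the union: FOLLOW(X) = { 'n' }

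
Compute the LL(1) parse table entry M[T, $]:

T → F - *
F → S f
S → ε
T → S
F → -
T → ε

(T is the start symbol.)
T → S, T → ε

To find M[T, $], we find productions for T where $ is in the predict set (PREDICT(N → α) = (FIRST(α) \ {ε}) ∪ (FOLLOW(N) if α ⇒* ε)).

Relevant sets:
  FIRST(F) = { '-', 'f' }
  FIRST(S) = { ε }
  FOLLOW(T) = { $ }

T → F - *: PREDICT = { '-', 'f' }
T → S: PREDICT = { $ }
  $ is in predict set, so this production goes in M[T, $]
T → ε: PREDICT = { $ }
  $ is in predict set, so this production goes in M[T, $]

M[T, $] = T → S, T → ε  (a multiply-defined cell — the grammar is not LL(1))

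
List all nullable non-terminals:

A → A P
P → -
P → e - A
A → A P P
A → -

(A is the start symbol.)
There are no ε-productions, so no non-terminal can derive ε.
No non-terminals are nullable.

Answer: None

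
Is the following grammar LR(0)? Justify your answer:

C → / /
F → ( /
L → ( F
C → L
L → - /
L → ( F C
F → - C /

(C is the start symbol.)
No. Shift-reduce conflict between [L → ( F .] and [C → . / /]

A grammar is LR(0) if no state in the canonical LR(0) collection has:
  - both a shift item (dot before a terminal) and a complete item (shift-reduce conflict), or
  - two or more complete items (reduce-reduce conflict; the accept item [C' → C .] counts as a complete item here).

Augment with C' → C and build the canonical LR(0) collection (I0 = CLOSURE({[C' → . C]}), then GOTO on every symbol after a dot until no new states appear). It has 15 states:
  I0: { [C → . / /], [C → . L], [C' → . C], [L → . ( F C], [L → . ( F], [L → . - /] }  — shift
  I1: { [F → . ( /], [F → . - C /], [L → ( . F C], [L → ( . F] }  — shift
  I2: { [L → - . /] }  — shift
  I3: { [C → / . /] }  — shift
  I4: { [C' → C .] }  — accept
  I5: { [C → L .] }  — reduce
  I6: { [C → / / .] }  — reduce
  I7: { [L → - / .] }  — reduce
  I8: { [F → ( . /] }  — shift
  I9: { [C → . / /], [C → . L], [F → - . C /], [L → . ( F C], [L → . ( F], [L → . - /] }  — shift
  I10: { [C → . / /], [C → . L], [L → ( F . C], [L → ( F .], [L → . ( F C], [L → . ( F], [L → . - /] }  — shift, reduce
  I11: { [L → ( F C .] }  — reduce
  I12: { [F → - C . /] }  — shift
  I13: { [F → - C / .] }  — reduce
  I14: { [F → ( / .] }  — reduce

Conflict in state I10:
  Shift-reduce conflict between [L → ( F .] and [C → . / /]
So the grammar is NOT LR(0).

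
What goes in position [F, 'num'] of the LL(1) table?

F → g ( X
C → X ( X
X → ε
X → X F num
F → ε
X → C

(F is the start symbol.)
To find M[F, 'num'], we find productions for F where 'num' is in the predict set (PREDICT(N → α) = (FIRST(α) \ {ε}) ∪ (FOLLOW(N) if α ⇒* ε)).

Relevant sets:
  FOLLOW(F) = { $, 'num' }

F → g ( X: PREDICT = { 'g' }
F → ε: PREDICT = { $, 'num' }
  'num' is in predict set, so this production goes in M[F, 'num']

M[F, 'num'] = F → ε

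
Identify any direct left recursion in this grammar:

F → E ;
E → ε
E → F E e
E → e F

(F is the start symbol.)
Direct left recursion occurs when N → N α for some non-terminal N (the right-hand side begins with the left-hand side itself).

F → E ;: starts with E
E → ε: starts with ε
E → F E e: starts with F
E → e F: starts with e

No direct left recursion found.

Answer: No direct left recursion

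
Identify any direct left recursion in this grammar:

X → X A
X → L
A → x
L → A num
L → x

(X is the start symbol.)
Direct left recursion occurs when N → N α for some non-terminal N (the right-hand side begins with the left-hand side itself).

X → X A: LEFT RECURSIVE (starts with X)
X → L: starts with L
A → x: starts with x
L → A num: starts with A
L → x: starts with x

The grammar has direct left recursion on: X.

Answer: Yes, X is left-recursive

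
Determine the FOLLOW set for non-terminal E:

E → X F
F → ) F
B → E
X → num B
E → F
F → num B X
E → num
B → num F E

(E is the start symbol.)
{ $, ')', 'num' }

E is the start symbol, so $ ∈ FOLLOW(E).
In B → E: E is at the end, add FOLLOW(B)
In B → num F E: E is at the end, add FOLLOW(B)

The FOLLOW sets referred to above (computed the same way, to a fixed point):
  FOLLOW(B) = { $, ')', 'num' }

Taking the union: FOLLOW(E) = { $, ')', 'num' }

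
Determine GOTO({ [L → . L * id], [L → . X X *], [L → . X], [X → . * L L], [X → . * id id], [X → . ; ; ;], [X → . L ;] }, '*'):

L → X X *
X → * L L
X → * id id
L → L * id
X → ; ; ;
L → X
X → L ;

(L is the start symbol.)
GOTO(I, '*') = CLOSURE({ [A → αX.β] : [A → α.Xβ] ∈ I, X = '*' })

Items with dot before '*', with the dot advanced:
  [X → . * L L] → [X → * . L L]
  [X → . * id id] → [X → * . id id]
Closure of the advanced items:
  [X → * . L L] has the dot before L: add [L → . X X *], [L → . L * id], [L → . X]
  [L → . X X *] has the dot before X: add [X → . * L L], [X → . * id id], [X → . ; ; ;], [X → . L ;]

GOTO = { [L → . L * id], [L → . X X *], [L → . X], [X → * . L L], [X → * . id id], [X → . * L L], [X → . * id id], [X → . ; ; ;], [X → . L ;] }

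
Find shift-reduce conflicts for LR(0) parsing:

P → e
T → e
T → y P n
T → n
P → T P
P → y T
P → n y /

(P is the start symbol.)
Yes — I4: [T → n .] vs [P → n . y /]; I7: [P → y T .] vs [P → . e]

A shift-reduce conflict occurs when an LR(0) state has both:
  - a complete (reduce) item [A → α .] (dot at the end), and
  - a shift item [B → β . c γ] (dot before a terminal).

Augment with P' → P and build the canonical LR(0) collection (I0 = CLOSURE({[P' → . P]}), then GOTO on every symbol after a dot until no new states appear). It has 12 states:
  I0: { [P → . T P], [P → . e], [P → . n y /], [P → . y T], [P' → . P], [T → . e], [T → . n], [T → . y P n] }  — shift
  I1: { [P' → P .] }  — accept
  I2: { [P → . T P], [P → . e], [P → . n y /], [P → . y T], [P → T . P], [T → . e], [T → . n], [T → . y P n] }  — shift
  I3: { [P → e .], [T → e .] }  — 2 reduces
  I4: { [P → n . y /], [T → n .] }  — shift, reduce
  I5: { [P → . T P], [P → . e], [P → . n y /], [P → . y T], [P → y . T], [T → . e], [T → . n], [T → . y P n], [T → y . P n] }  — shift
  I6: { [T → y P . n] }  — shift
  I7: { [P → . T P], [P → . e], [P → . n y /], [P → . y T], [P → T . P], [P → y T .], [T → . e], [T → . n], [T → . y P n] }  — shift, reduce
  I8: { [P → T P .] }  — reduce
  I9: { [T → y P n .] }  — reduce
  I10: { [P → n y . /] }  — shift
  I11: { [P → n y / .] }  — reduce

I4 contains reduce item [T → n .] and shift item [P → n . y /] — shift-reduce conflict.
I7 contains reduce item [P → y T .] and shift items [P → . e], [P → . n y /], [P → . y T], [T → . e], [T → . n], [T → . y P n] — shift-reduce conflict.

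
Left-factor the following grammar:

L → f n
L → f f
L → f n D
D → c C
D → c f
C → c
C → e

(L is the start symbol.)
Left-factoring transforms A → αβ₁ | αβ₂ into A → αA' and A' → β₁ | β₂
(α is the longest common prefix among the alternatives). Repeat until
no nonterminal has two alternatives with a common prefix.

Round 1: L has alternatives sharing prefix 'f'. Introduce L': L → f L'
  Add: L' → n
  Add: L' → f
  Add: L' → n D

Round 2: L' has alternatives sharing prefix 'n'. Introduce L'': L' → n L''
  Add: L'' → ε
  Add: L'' → D

Round 3: D has alternatives sharing prefix 'c'. Introduce D': D → c D'
  Add: D' → C
  Add: D' → f

No remaining common prefixes — done.

Resulting grammar:
L → f L'
L' → n L''
L'' → ε
L'' → D
L' → f
D → c D'
D' → C
D' → f
C → c
C → e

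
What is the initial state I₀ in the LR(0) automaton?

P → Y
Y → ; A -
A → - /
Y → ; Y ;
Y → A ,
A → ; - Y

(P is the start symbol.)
{ [A → . - /], [A → . ; - Y], [P → . Y], [P' → . P], [Y → . ; A -], [Y → . ; Y ;], [Y → . A ,] }

First, augment the grammar with P' → P
I₀ = CLOSURE({ [P' → . P] }):
  [P' → . P] has the dot before P: add [P → . Y]
  [P → . Y] has the dot before Y: add [Y → . ; A -], [Y → . ; Y ;], [Y → . A ,]
  [Y → . A ,] has the dot before A: add [A → . - /], [A → . ; - Y]
No further items can be added.

I₀ = { [A → . - /], [A → . ; - Y], [P → . Y], [P' → . P], [Y → . ; A -], [Y → . ; Y ;], [Y → . A ,] }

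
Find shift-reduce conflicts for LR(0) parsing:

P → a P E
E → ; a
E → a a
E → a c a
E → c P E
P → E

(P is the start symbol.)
Yes — I13: [E → a a .] vs [E → . ; a]; I15: [E → a c a .] vs [E → . ; a]

A shift-reduce conflict occurs when an LR(0) state has both:
  - a complete (reduce) item [A → α .] (dot at the end), and
  - a shift item [B → β . c γ] (dot before a terminal).

Augment with P' → P and build the canonical LR(0) collection (I0 = CLOSURE({[P' → . P]}), then GOTO on every symbol after a dot until no new states appear). It has 18 states:
  I0: { [E → . ; a], [E → . a a], [E → . a c a], [E → . c P E], [P → . E], [P → . a P E], [P' → . P] }  — shift
  I1: { [E → ; . a] }  — shift
  I2: { [P → E .] }  — reduce
  I3: { [P' → P .] }  — accept
  I4: { [E → . ; a], [E → . a a], [E → . a c a], [E → . c P E], [E → a . a], [E → a . c a], [P → . E], [P → . a P E], [P → a . P E] }  — shift
  I5: { [E → . ; a], [E → . a a], [E → . a c a], [E → . c P E], [E → c . P E], [P → . E], [P → . a P E] }  — shift
  I6: { [E → . ; a], [E → . a a], [E → . a c a], [E → . c P E], [E → c P . E] }  — shift
  I7: { [E → c P E .] }  — reduce
  I8: { [E → a . a], [E → a . c a] }  — shift
  I9: { [E → a a .] }  — reduce
  I10: { [E → a c . a] }  — shift
  I11: { [E → a c a .] }  — reduce
  I12: { [E → . ; a], [E → . a a], [E → . a c a], [E → . c P E], [P → a P . E] }  — shift
  I13: { [E → . ; a], [E → . a a], [E → . a c a], [E → . c P E], [E → a . a], [E → a . c a], [E → a a .], [P → . E], [P → . a P E], [P → a . P E] }  — shift, reduce
  I14: { [E → . ; a], [E → . a a], [E → . a c a], [E → . c P E], [E → a c . a], [E → c . P E], [P → . E], [P → . a P E] }  — shift
  I15: { [E → . ; a], [E → . a a], [E → . a c a], [E → . c P E], [E → a . a], [E → a . c a], [E → a c a .], [P → . E], [P → . a P E], [P → a . P E] }  — shift, reduce
  I16: { [P → a P E .] }  — reduce
  I17: { [E → ; a .] }  — reduce

I13 contains reduce item [E → a a .] and shift items [E → . ; a], [E → . a a], [E → a . a], [E → . a c a], [E → a . c a], [E → . c P E], [P → . a P E] — shift-reduce conflict.
I15 contains reduce item [E → a c a .] and shift items [E → . ; a], [E → . a a], [E → a . a], [E → . a c a], [E → a . c a], [E → . c P E], [P → . a P E] — shift-reduce conflict.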